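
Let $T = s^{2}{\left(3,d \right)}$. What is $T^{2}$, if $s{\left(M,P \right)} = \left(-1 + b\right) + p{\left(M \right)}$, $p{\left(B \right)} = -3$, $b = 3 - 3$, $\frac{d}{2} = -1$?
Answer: $256$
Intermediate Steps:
$d = -2$ ($d = 2 \left(-1\right) = -2$)
$b = 0$
$s{\left(M,P \right)} = -4$ ($s{\left(M,P \right)} = \left(-1 + 0\right) - 3 = -1 - 3 = -4$)
$T = 16$ ($T = \left(-4\right)^{2} = 16$)
$T^{2} = 16^{2} = 256$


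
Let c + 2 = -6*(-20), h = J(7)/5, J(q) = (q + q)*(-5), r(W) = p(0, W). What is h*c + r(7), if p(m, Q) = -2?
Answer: -1654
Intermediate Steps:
r(W) = -2
J(q) = -10*q (J(q) = (2*q)*(-5) = -10*q)
h = -14 (h = -10*7/5 = -70*1/5 = -14)
c = 118 (c = -2 - 6*(-20) = -2 + 120 = 118)
h*c + r(7) = -14*118 - 2 = -1652 - 2 = -1654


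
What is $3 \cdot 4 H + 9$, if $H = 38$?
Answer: $465$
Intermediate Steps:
$3 \cdot 4 H + 9 = 3 \cdot 4 \cdot 38 + 9 = 12 \cdot 38 + 9 = 456 + 9 = 465$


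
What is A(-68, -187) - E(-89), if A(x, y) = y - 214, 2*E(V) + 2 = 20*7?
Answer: -470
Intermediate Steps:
E(V) = 69 (E(V) = -1 + (20*7)/2 = -1 + (½)*140 = -1 + 70 = 69)
A(x, y) = -214 + y
A(-68, -187) - E(-89) = (-214 - 187) - 1*69 = -401 - 69 = -470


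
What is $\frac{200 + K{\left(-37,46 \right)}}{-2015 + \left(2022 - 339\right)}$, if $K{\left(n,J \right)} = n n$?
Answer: $- \frac{1569}{332} \approx -4.7259$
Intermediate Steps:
$K{\left(n,J \right)} = n^{2}$
$\frac{200 + K{\left(-37,46 \right)}}{-2015 + \left(2022 - 339\right)} = \frac{200 + \left(-37\right)^{2}}{-2015 + \left(2022 - 339\right)} = \frac{200 + 1369}{-2015 + \left(2022 - 339\right)} = \frac{1569}{-2015 + 1683} = \frac{1569}{-332} = 1569 \left(- \frac{1}{332}\right) = - \frac{1569}{332}$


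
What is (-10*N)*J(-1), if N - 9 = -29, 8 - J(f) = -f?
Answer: 1400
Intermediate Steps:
J(f) = 8 + f (J(f) = 8 - (-1)*f = 8 + f)
N = -20 (N = 9 - 29 = -20)
(-10*N)*J(-1) = (-10*(-20))*(8 - 1) = 200*7 = 1400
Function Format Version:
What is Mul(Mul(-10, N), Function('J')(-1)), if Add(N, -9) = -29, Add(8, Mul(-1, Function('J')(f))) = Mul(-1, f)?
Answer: 1400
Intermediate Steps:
Function('J')(f) = Add(8, f) (Function('J')(f) = Add(8, Mul(-1, Mul(-1, f))) = Add(8, f))
N = -20 (N = Add(9, -29) = -20)
Mul(Mul(-10, N), Function('J')(-1)) = Mul(Mul(-10, -20), Add(8, -1)) = Mul(200, 7) = 1400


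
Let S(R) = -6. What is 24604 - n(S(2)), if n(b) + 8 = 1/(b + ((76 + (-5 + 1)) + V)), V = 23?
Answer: 2190467/89 ≈ 24612.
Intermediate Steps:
n(b) = -8 + 1/(95 + b) (n(b) = -8 + 1/(b + ((76 + (-5 + 1)) + 23)) = -8 + 1/(b + ((76 - 4) + 23)) = -8 + 1/(b + (72 + 23)) = -8 + 1/(b + 95) = -8 + 1/(95 + b))
24604 - n(S(2)) = 24604 - (-759 - 8*(-6))/(95 - 6) = 24604 - (-759 + 48)/89 = 24604 - (-711)/89 = 24604 - 1*(-711/89) = 24604 + 711/89 = 2190467/89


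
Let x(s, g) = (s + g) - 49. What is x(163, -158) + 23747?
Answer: 23703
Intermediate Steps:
x(s, g) = -49 + g + s (x(s, g) = (g + s) - 49 = -49 + g + s)
x(163, -158) + 23747 = (-49 - 158 + 163) + 23747 = -44 + 23747 = 23703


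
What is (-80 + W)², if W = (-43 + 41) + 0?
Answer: 6724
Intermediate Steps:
W = -2 (W = -2 + 0 = -2)
(-80 + W)² = (-80 - 2)² = (-82)² = 6724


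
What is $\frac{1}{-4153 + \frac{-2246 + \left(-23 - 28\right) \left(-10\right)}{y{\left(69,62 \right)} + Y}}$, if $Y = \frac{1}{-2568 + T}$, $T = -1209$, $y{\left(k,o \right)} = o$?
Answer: $- \frac{234173}{979077341} \approx -0.00023918$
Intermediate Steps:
$Y = - \frac{1}{3777}$ ($Y = \frac{1}{-2568 - 1209} = \frac{1}{-3777} = - \frac{1}{3777} \approx -0.00026476$)
$\frac{1}{-4153 + \frac{-2246 + \left(-23 - 28\right) \left(-10\right)}{y{\left(69,62 \right)} + Y}} = \frac{1}{-4153 + \frac{-2246 + \left(-23 - 28\right) \left(-10\right)}{62 - \frac{1}{3777}}} = \frac{1}{-4153 + \frac{-2246 - -510}{\frac{234173}{3777}}} = \frac{1}{-4153 + \left(-2246 + 510\right) \frac{3777}{234173}} = \frac{1}{-4153 - \frac{6556872}{234173}} = \frac{1}{- \frac{979077341}{234173}} = - \frac{234173}{979077341}$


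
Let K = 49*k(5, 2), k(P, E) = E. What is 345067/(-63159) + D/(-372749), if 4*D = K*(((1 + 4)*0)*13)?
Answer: -345067/63159 ≈ -5.4635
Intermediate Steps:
K = 98 (K = 49*2 = 98)
D = 0 (D = (98*(((1 + 4)*0)*13))/4 = (98*((5*0)*13))/4 = (98*(0*13))/4 = (98*0)/4 = (¼)*0 = 0)
345067/(-63159) + D/(-372749) = 345067/(-63159) + 0/(-372749) = 345067*(-1/63159) + 0*(-1/372749) = -345067/63159 + 0 = -345067/63159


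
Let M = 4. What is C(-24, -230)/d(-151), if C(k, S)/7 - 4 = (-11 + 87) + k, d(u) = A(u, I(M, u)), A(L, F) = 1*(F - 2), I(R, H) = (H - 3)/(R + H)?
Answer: -2058/5 ≈ -411.60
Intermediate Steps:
I(R, H) = (-3 + H)/(H + R)
A(L, F) = -2 + F (A(L, F) = 1*(-2 + F) = -2 + F)
d(u) = -2 + (-3 + u)/(4 + u) (d(u) = -2 + (-3 + u)/(u + 4) = -2 + (-3 + u)/(4 + u))
C(k, S) = 560 + 7*k (C(k, S) = 28 + 7*((-11 + 87) + k) = 28 + 7*(76 + k) = 28 + (532 + 7*k) = 560 + 7*k)
C(-24, -230)/d(-151) = (560 + 7*(-24))/(((-11 - 1*(-151))/(4 - 151))) = (560 - 168)/(((-11 + 151)/(-147))) = 392/((-1/147*140)) = 392/(-20/21) = 392*(-21/20) = -2058/5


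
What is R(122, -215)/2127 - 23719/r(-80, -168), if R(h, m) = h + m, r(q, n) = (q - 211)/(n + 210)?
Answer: 235431787/68773 ≈ 3423.3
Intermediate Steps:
r(q, n) = (-211 + q)/(210 + n)
R(122, -215)/2127 - 23719/r(-80, -168) = (122 - 215)/2127 - 23719*(210 - 168)/(-211 - 80) = -93*1/2127 - 23719/(-291/42) = -31/709 - 23719/((1/42)*(-291)) = -31/709 - 23719/(-97/14) = -31/709 - 23719*(-14/97) = -31/709 + 332066/97 = 235431787/68773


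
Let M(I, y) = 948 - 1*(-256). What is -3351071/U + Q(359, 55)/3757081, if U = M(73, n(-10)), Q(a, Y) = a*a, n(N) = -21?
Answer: -12590090011027/4523525524 ≈ -2783.2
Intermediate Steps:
Q(a, Y) = a**2
M(I, y) = 1204 (M(I, y) = 948 + 256 = 1204)
U = 1204
-3351071/U + Q(359, 55)/3757081 = -3351071/1204 + 359**2/3757081 = -3351071*1/1204 + 128881*(1/3757081) = -3351071/1204 + 128881/3757081 = -12590090011027/4523525524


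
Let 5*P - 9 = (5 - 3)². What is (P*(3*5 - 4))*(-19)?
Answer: -2717/5 ≈ -543.40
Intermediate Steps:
P = 13/5 (P = 9/5 + (5 - 3)²/5 = 9/5 + (⅕)*2² = 9/5 + (⅕)*4 = 9/5 + ⅘ = 13/5 ≈ 2.6000)
(P*(3*5 - 4))*(-19) = (13*(3*5 - 4)/5)*(-19) = (13*(15 - 4)/5)*(-19) = ((13/5)*11)*(-19) = (143/5)*(-19) = -2717/5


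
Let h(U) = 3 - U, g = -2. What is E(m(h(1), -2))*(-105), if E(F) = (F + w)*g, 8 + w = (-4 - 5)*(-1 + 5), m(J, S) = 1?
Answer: -9030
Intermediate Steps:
w = -44 (w = -8 + (-4 - 5)*(-1 + 5) = -8 - 9*4 = -8 - 36 = -44)
E(F) = 88 - 2*F (E(F) = (F - 44)*(-2) = (-44 + F)*(-2) = 88 - 2*F)
E(m(h(1), -2))*(-105) = (88 - 2*1)*(-105) = (88 - 2)*(-105) = 86*(-105) = -9030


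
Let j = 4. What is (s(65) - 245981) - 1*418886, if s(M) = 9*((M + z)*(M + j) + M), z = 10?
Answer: -617707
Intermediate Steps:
s(M) = 9*M + 9*(4 + M)*(10 + M) (s(M) = 9*((M + 10)*(M + 4) + M) = 9*((10 + M)*(4 + M) + M) = 9*((4 + M)*(10 + M) + M) = 9*(M + (4 + M)*(10 + M)) = 9*M + 9*(4 + M)*(10 + M))
(s(65) - 245981) - 1*418886 = ((360 + 9*65**2 + 135*65) - 245981) - 1*418886 = ((360 + 9*4225 + 8775) - 245981) - 418886 = ((360 + 38025 + 8775) - 245981) - 418886 = (47160 - 245981) - 418886 = -198821 - 418886 = -617707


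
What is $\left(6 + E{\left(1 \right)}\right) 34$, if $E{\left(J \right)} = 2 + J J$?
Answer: $306$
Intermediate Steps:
$E{\left(J \right)} = 2 + J^{2}$
$\left(6 + E{\left(1 \right)}\right) 34 = \left(6 + \left(2 + 1^{2}\right)\right) 34 = \left(6 + \left(2 + 1\right)\right) 34 = \left(6 + 3\right) 34 = 9 \cdot 34 = 306$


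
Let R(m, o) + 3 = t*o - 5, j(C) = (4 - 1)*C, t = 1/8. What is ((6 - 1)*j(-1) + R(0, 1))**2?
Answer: 33489/64 ≈ 523.27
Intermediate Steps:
t = 1/8 ≈ 0.12500
j(C) = 3*C
R(m, o) = -8 + o/8 (R(m, o) = -3 + (o/8 - 5) = -3 + (-5 + o/8) = -8 + o/8)
((6 - 1)*j(-1) + R(0, 1))**2 = ((6 - 1)*(3*(-1)) + (-8 + (1/8)*1))**2 = (5*(-3) + (-8 + 1/8))**2 = (-15 - 63/8)**2 = (-183/8)**2 = 33489/64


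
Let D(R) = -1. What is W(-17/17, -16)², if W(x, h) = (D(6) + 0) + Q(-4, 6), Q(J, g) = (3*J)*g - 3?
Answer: 5776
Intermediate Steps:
Q(J, g) = -3 + 3*J*g (Q(J, g) = 3*J*g - 3 = -3 + 3*J*g)
W(x, h) = -76 (W(x, h) = (-1 + 0) + (-3 + 3*(-4)*6) = -1 + (-3 - 72) = -1 - 75 = -76)
W(-17/17, -16)² = (-76)² = 5776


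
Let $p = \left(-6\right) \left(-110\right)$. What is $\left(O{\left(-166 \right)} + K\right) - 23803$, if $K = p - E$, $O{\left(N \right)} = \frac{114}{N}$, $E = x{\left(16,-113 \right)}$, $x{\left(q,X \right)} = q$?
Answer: $- \frac{1922254}{83} \approx -23160.0$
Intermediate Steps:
$p = 660$
$E = 16$
$K = 644$ ($K = 660 - 16 = 644$)
$\left(O{\left(-166 \right)} + K\right) - 23803 = \left(\frac{114}{-166} + 644\right) - 23803 = \left(114 \left(- \frac{1}{166}\right) + 644\right) - 23803 = \left(- \frac{57}{83} + 644\right) - 23803 = \frac{53395}{83} - 23803 = - \frac{1922254}{83}$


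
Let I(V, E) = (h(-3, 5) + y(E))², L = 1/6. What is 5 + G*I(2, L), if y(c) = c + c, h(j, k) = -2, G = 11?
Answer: 320/9 ≈ 35.556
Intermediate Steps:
L = ⅙ ≈ 0.16667
y(c) = 2*c
I(V, E) = (-2 + 2*E)²
5 + G*I(2, L) = 5 + 11*(4*(-1 + ⅙)²) = 5 + 11*(4*(-⅚)²) = 5 + 11*(4*(25/36)) = 5 + 11*(25/9) = 5 + 275/9 = 320/9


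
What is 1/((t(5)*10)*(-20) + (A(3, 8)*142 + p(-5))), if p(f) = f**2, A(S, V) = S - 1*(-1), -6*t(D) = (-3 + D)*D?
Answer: 3/2779 ≈ 0.0010795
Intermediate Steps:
t(D) = -D*(-3 + D)/6 (t(D) = -(-3 + D)*D/6 = -D*(-3 + D)/6)
A(S, V) = 1 + S (A(S, V) = S + 1 = 1 + S)
1/((t(5)*10)*(-20) + (A(3, 8)*142 + p(-5))) = 1/((((1/6)*5*(3 - 1*5))*10)*(-20) + ((1 + 3)*142 + (-5)**2)) = 1/((((1/6)*5*(3 - 5))*10)*(-20) + (4*142 + 25)) = 1/((((1/6)*5*(-2))*10)*(-20) + (568 + 25)) = 1/(-5/3*10*(-20) + 593) = 1/(-50/3*(-20) + 593) = 1/(1000/3 + 593) = 1/(2779/3) = 3/2779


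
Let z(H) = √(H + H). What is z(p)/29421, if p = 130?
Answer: 2*√65/29421 ≈ 0.00054806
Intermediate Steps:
z(H) = √2*√H (z(H) = √(2*H) = √2*√H)
z(p)/29421 = (√2*√130)/29421 = (2*√65)*(1/29421) = 2*√65/29421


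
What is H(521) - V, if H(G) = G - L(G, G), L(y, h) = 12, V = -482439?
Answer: 482948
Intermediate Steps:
H(G) = -12 + G (H(G) = G - 1*12 = G - 12 = -12 + G)
H(521) - V = (-12 + 521) - 1*(-482439) = 509 + 482439 = 482948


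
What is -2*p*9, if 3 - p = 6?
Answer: 54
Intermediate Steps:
p = -3 (p = 3 - 1*6 = 3 - 6 = -3)
-2*p*9 = -2*(-3)*9 = 6*9 = 54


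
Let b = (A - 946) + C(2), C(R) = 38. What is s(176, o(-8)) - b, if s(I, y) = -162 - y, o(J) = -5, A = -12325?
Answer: 13076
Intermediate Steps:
b = -13233 (b = (-12325 - 946) + 38 = -13271 + 38 = -13233)
s(176, o(-8)) - b = (-162 - 1*(-5)) - 1*(-13233) = (-162 + 5) + 13233 = -157 + 13233 = 13076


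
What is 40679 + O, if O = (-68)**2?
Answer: 45303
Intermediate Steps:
O = 4624
40679 + O = 40679 + 4624 = 45303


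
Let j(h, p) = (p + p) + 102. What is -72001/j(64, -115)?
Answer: 72001/128 ≈ 562.51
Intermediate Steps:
j(h, p) = 102 + 2*p (j(h, p) = 2*p + 102 = 102 + 2*p)
-72001/j(64, -115) = -72001/(102 + 2*(-115)) = -72001/(102 - 230) = -72001/(-128) = -72001*(-1/128) = 72001/128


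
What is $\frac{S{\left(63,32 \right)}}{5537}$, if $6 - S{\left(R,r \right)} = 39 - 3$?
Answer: $- \frac{30}{5537} \approx -0.0054181$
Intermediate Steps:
$S{\left(R,r \right)} = -30$ ($S{\left(R,r \right)} = 6 - \left(39 - 3\right) = 6 - 36 = -30$)
$\frac{S{\left(63,32 \right)}}{5537} = - \frac{30}{5537}$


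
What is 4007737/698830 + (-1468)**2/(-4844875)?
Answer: 3582197875191/677148799250 ≈ 5.2901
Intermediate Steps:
4007737/698830 + (-1468)**2/(-4844875) = 4007737*(1/698830) + 2155024*(-1/4844875) = 4007737/698830 - 2155024/4844875 = 3582197875191/677148799250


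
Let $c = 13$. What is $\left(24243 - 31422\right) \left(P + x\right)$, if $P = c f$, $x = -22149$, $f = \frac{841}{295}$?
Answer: $\frac{46828774938}{295} \approx 1.5874 \cdot 10^{8}$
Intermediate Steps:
$f = \frac{841}{295}$ ($f = 841 \cdot \frac{1}{295} = \frac{841}{295} \approx 2.8508$)
$P = \frac{10933}{295}$ ($P = 13 \cdot \frac{841}{295} = \frac{10933}{295} \approx 37.061$)
$\left(24243 - 31422\right) \left(P + x\right) = \left(24243 - 31422\right) \left(\frac{10933}{295} - 22149\right) = \left(-7179\right) \left(- \frac{6523022}{295}\right) = \frac{46828774938}{295}$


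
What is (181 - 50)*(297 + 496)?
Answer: 103883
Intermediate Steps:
(181 - 50)*(297 + 496) = 131*793 = 103883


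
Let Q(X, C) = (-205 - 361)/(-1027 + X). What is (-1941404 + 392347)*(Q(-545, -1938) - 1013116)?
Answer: 1233527864863901/786 ≈ 1.5694e+12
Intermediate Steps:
Q(X, C) = -566/(-1027 + X)
(-1941404 + 392347)*(Q(-545, -1938) - 1013116) = (-1941404 + 392347)*(-566/(-1027 - 545) - 1013116) = -1549057*(-566/(-1572) - 1013116) = -1549057*(-566*(-1/1572) - 1013116) = -1549057*(283/786 - 1013116) = -1549057*(-796308893/786) = 1233527864863901/786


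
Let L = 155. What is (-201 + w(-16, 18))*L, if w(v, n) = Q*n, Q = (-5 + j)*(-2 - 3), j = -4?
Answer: 94395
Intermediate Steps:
Q = 45 (Q = (-5 - 4)*(-2 - 3) = -9*(-5) = 45)
w(v, n) = 45*n
(-201 + w(-16, 18))*L = (-201 + 45*18)*155 = (-201 + 810)*155 = 609*155 = 94395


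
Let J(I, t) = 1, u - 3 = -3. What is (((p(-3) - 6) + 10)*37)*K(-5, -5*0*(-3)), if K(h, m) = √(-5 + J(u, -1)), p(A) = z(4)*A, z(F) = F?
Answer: -592*I ≈ -592.0*I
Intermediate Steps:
u = 0 (u = 3 - 3 = 0)
p(A) = 4*A
K(h, m) = 2*I (K(h, m) = √(-5 + 1) = √(-4) = 2*I)
(((p(-3) - 6) + 10)*37)*K(-5, -5*0*(-3)) = (((4*(-3) - 6) + 10)*37)*(2*I) = (((-12 - 6) + 10)*37)*(2*I) = ((-18 + 10)*37)*(2*I) = (-8*37)*(2*I) = -592*I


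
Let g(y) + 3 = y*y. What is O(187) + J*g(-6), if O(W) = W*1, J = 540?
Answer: 18007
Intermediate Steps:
g(y) = -3 + y**2 (g(y) = -3 + y*y = -3 + y**2)
O(W) = W
O(187) + J*g(-6) = 187 + 540*(-3 + (-6)**2) = 187 + 540*(-3 + 36) = 187 + 540*33 = 187 + 17820 = 18007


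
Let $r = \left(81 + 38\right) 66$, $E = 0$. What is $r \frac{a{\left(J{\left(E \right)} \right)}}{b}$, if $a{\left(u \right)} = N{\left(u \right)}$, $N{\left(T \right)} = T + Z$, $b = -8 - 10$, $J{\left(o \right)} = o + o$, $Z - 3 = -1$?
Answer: $- \frac{2618}{3} \approx -872.67$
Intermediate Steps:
$Z = 2$ ($Z = 3 - 1 = 2$)
$J{\left(o \right)} = 2 o$
$b = -18$
$N{\left(T \right)} = 2 + T$ ($N{\left(T \right)} = T + 2 = 2 + T$)
$a{\left(u \right)} = 2 + u$
$r = 7854$ ($r = 119 \cdot 66 = 7854$)
$r \frac{a{\left(J{\left(E \right)} \right)}}{b} = 7854 \frac{2 + 2 \cdot 0}{-18} = 7854 \left(2 + 0\right) \left(- \frac{1}{18}\right) = 7854 \cdot 2 \left(- \frac{1}{18}\right) = 7854 \left(- \frac{1}{9}\right) = - \frac{2618}{3}$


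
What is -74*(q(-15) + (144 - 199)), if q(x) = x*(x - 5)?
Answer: -18130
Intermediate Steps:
q(x) = x*(-5 + x)
-74*(q(-15) + (144 - 199)) = -74*(-15*(-5 - 15) + (144 - 199)) = -74*(-15*(-20) - 55) = -74*(300 - 55) = -74*245 = -18130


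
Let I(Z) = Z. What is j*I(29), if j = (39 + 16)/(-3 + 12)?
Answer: 1595/9 ≈ 177.22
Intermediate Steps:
j = 55/9 ≈ 6.1111
j*I(29) = (55/9)*29 = 1595/9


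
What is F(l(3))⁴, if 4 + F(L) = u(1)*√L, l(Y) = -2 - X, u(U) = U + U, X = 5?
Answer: -1648 + 384*I*√7 ≈ -1648.0 + 1016.0*I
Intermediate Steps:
u(U) = 2*U
l(Y) = -7 (l(Y) = -2 - 1*5 = -2 - 5 = -7)
F(L) = -4 + 2*√L (F(L) = -4 + (2*1)*√L = -4 + 2*√L)
F(l(3))⁴ = (-4 + 2*√(-7))⁴ = (-4 + 2*(I*√7))⁴ = (-4 + 2*I*√7)⁴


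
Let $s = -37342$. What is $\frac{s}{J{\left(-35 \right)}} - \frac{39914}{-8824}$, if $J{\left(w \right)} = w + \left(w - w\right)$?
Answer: $\frac{165451399}{154420} \approx 1071.4$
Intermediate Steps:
$J{\left(w \right)} = w$ ($J{\left(w \right)} = w + 0 = w$)
$\frac{s}{J{\left(-35 \right)}} - \frac{39914}{-8824} = - \frac{37342}{-35} - \frac{39914}{-8824} = \left(-37342\right) \left(- \frac{1}{35}\right) - - \frac{19957}{4412} = \frac{37342}{35} + \frac{19957}{4412} = \frac{165451399}{154420}$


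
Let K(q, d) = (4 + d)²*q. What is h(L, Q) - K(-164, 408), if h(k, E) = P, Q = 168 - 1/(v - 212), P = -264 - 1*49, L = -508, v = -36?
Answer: 27837703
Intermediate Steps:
K(q, d) = q*(4 + d)²
P = -313 (P = -264 - 49 = -313)
Q = 41665/248 (Q = 168 - 1/(-36 - 212) = 168 - 1/(-248) = 168 - 1*(-1/248) = 168 + 1/248 = 41665/248 ≈ 168.00)
h(k, E) = -313
h(L, Q) - K(-164, 408) = -313 - (-164)*(4 + 408)² = -313 - (-164)*412² = -313 - (-164)*169744 = -313 - 1*(-27838016) = -313 + 27838016 = 27837703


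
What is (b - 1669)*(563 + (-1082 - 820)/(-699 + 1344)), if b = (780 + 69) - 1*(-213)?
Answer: -73089477/215 ≈ -3.3995e+5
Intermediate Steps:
b = 1062 (b = 849 + 213 = 1062)
(b - 1669)*(563 + (-1082 - 820)/(-699 + 1344)) = (1062 - 1669)*(563 + (-1082 - 820)/(-699 + 1344)) = -607*(563 - 1902/645) = -607*(563 - 1902*1/645) = -607*(563 - 634/215) = -607*120411/215 = -73089477/215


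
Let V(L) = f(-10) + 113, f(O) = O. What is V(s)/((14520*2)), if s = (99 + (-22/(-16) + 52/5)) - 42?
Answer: 103/29040 ≈ 0.0035468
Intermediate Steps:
s = 2751/40 (s = (99 + (-22*(-1/16) + 52*(⅕))) - 42 = (99 + (11/8 + 52/5)) - 42 = (99 + 471/40) - 42 = 4431/40 - 42 = 2751/40 ≈ 68.775)
V(L) = 103 (V(L) = -10 + 113 = 103)
V(s)/((14520*2)) = 103/((14520*2)) = 103/29040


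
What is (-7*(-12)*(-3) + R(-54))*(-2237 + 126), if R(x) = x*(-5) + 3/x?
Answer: -681853/18 ≈ -37881.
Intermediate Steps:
R(x) = -5*x + 3/x
(-7*(-12)*(-3) + R(-54))*(-2237 + 126) = (-7*(-12)*(-3) + (-5*(-54) + 3/(-54)))*(-2237 + 126) = (84*(-3) + (270 + 3*(-1/54)))*(-2111) = (-252 + (270 - 1/18))*(-2111) = (-252 + 4859/18)*(-2111) = (323/18)*(-2111) = -681853/18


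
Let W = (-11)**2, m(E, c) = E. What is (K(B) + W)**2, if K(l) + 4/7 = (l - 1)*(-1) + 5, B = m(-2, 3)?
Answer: 808201/49 ≈ 16494.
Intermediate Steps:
W = 121
B = -2
K(l) = 38/7 - l (K(l) = -4/7 + ((l - 1)*(-1) + 5) = -4/7 + ((-1 + l)*(-1) + 5) = -4/7 + ((1 - l) + 5) = -4/7 + (6 - l) = 38/7 - l)
(K(B) + W)**2 = ((38/7 - 1*(-2)) + 121)**2 = ((38/7 + 2) + 121)**2 = (52/7 + 121)**2 = (899/7)**2 = 808201/49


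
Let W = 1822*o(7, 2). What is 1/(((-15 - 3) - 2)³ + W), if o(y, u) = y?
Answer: 1/4754 ≈ 0.00021035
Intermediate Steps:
W = 12754 (W = 1822*7 = 12754)
1/(((-15 - 3) - 2)³ + W) = 1/(((-15 - 3) - 2)³ + 12754) = 1/((-18 - 2)³ + 12754) = 1/((-20)³ + 12754) = 1/(-8000 + 12754) = 1/4754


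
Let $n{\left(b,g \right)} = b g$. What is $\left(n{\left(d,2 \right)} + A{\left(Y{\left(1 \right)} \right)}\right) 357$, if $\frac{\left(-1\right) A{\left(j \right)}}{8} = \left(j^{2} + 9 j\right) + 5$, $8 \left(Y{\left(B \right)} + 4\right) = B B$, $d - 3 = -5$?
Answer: $\frac{328083}{8} \approx 41010.0$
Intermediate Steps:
$d = -2$ ($d = 3 - 5 = -2$)
$Y{\left(B \right)} = -4 + \frac{B^{2}}{8}$ ($Y{\left(B \right)} = -4 + \frac{B B}{8} = -4 + \frac{B^{2}}{8}$)
$A{\left(j \right)} = -40 - 72 j - 8 j^{2}$ ($A{\left(j \right)} = - 8 \left(\left(j^{2} + 9 j\right) + 5\right) = - 8 \left(5 + j^{2} + 9 j\right) = -40 - 72 j - 8 j^{2}$)
$\left(n{\left(d,2 \right)} + A{\left(Y{\left(1 \right)} \right)}\right) 357 = \left(\left(-2\right) 2 - \left(40 + 8 \left(-4 + \frac{1^{2}}{8}\right)^{2} + 72 \left(-4 + \frac{1^{2}}{8}\right)\right)\right) 357 = \left(-4 - \left(40 + 8 \left(-4 + \frac{1}{8} \cdot 1\right)^{2} + 72 \left(-4 + \frac{1}{8} \cdot 1\right)\right)\right) 357 = \left(-4 - \left(40 + 8 \left(-4 + \frac{1}{8}\right)^{2} + 72 \left(-4 + \frac{1}{8}\right)\right)\right) 357 = \left(-4 - \left(-239 + \frac{961}{8}\right)\right) 357 = \left(-4 - - \frac{951}{8}\right) 357 = \left(-4 + \frac{951}{8}\right) 357 = \frac{919}{8} \cdot 357 = \frac{328083}{8}$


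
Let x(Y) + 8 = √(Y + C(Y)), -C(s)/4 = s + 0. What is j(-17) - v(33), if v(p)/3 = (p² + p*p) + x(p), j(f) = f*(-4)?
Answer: -6442 - 9*I*√11 ≈ -6442.0 - 29.85*I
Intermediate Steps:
C(s) = -4*s (C(s) = -4*(s + 0) = -4*s)
x(Y) = -8 + √3*√(-Y) (x(Y) = -8 + √(Y - 4*Y) = -8 + √(-3*Y) = -8 + √3*√(-Y))
j(f) = -4*f
v(p) = -24 + 6*p² + 3*√3*√(-p) (v(p) = 3*((p² + p*p) + (-8 + √3*√(-p))) = 3*((p² + p²) + (-8 + √3*√(-p))) = 3*(2*p² + (-8 + √3*√(-p))) = 3*(-8 + 2*p² + √3*√(-p)) = -24 + 6*p² + 3*√3*√(-p))
j(-17) - v(33) = -4*(-17) - (-24 + 6*33² + 3*√3*√(-1*33)) = 68 - (-24 + 6*1089 + 3*√3*√(-33)) = 68 - (-24 + 6534 + 3*√3*(I*√33)) = 68 - (-24 + 6534 + 9*I*√11) = 68 - (6510 + 9*I*√11) = 68 + (-6510 - 9*I*√11) = -6442 - 9*I*√11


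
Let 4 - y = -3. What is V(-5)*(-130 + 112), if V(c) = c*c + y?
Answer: -576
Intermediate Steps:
y = 7 (y = 4 - 1*(-3) = 4 + 3 = 7)
V(c) = 7 + c² (V(c) = c*c + 7 = c² + 7 = 7 + c²)
V(-5)*(-130 + 112) = (7 + (-5)²)*(-130 + 112) = (7 + 25)*(-18) = 32*(-18) = -576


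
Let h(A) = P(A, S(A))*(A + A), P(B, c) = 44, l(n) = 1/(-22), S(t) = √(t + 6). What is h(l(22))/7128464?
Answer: -1/1782116 ≈ -5.6113e-7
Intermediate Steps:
S(t) = √(6 + t)
l(n) = -1/22
h(A) = 88*A (h(A) = 44*(A + A) = 44*(2*A) = 88*A)
h(l(22))/7128464 = (88*(-1/22))/7128464 = -4*1/7128464 = -1/1782116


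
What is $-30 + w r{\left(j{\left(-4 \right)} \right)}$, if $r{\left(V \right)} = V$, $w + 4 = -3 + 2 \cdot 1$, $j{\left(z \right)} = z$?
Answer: $-10$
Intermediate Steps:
$w = -5$ ($w = -4 + \left(-3 + 2 \cdot 1\right) = -4 + \left(-3 + 2\right) = -4 - 1 = -5$)
$-30 + w r{\left(j{\left(-4 \right)} \right)} = -30 - -20 = -30 + 20 = -10$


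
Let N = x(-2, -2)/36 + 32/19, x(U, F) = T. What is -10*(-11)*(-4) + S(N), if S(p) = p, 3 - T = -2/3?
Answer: -899215/2052 ≈ -438.21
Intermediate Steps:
T = 11/3 (T = 3 - (-2)/3 = 3 - 1*(-⅔) = 3 + ⅔ = 11/3 ≈ 3.6667)
x(U, F) = 11/3
N = 3665/2052 (N = (11/3)/36 + 32/19 = (11/3)*(1/36) + 32*(1/19) = 11/108 + 32/19 = 3665/2052 ≈ 1.7861)
-10*(-11)*(-4) + S(N) = -10*(-11)*(-4) + 3665/2052 = 110*(-4) + 3665/2052 = -440 + 3665/2052 = -899215/2052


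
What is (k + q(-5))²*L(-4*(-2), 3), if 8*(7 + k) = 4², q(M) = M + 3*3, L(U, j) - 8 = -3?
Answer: 5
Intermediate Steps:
L(U, j) = 5 (L(U, j) = 8 - 3 = 5)
q(M) = 9 + M (q(M) = M + 9 = 9 + M)
k = -5 (k = -7 + (⅛)*4² = -7 + (⅛)*16 = -7 + 2 = -5)
(k + q(-5))²*L(-4*(-2), 3) = (-5 + (9 - 5))²*5 = (-5 + 4)²*5 = (-1)²*5 = 1*5 = 5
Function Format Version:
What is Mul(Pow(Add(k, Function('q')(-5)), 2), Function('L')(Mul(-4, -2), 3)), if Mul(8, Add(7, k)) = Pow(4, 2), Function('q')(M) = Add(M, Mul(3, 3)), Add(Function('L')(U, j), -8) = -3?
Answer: 5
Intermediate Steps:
Function('L')(U, j) = 5 (Function('L')(U, j) = Add(8, -3) = 5)
Function('q')(M) = Add(9, M) (Function('q')(M) = Add(M, 9) = Add(9, M))
k = -5 (k = Add(-7, Mul(Rational(1, 8), Pow(4, 2))) = Add(-7, Mul(Rational(1, 8), 16)) = Add(-7, 2) = -5)
Mul(Pow(Add(k, Function('q')(-5)), 2), Function('L')(Mul(-4, -2), 3)) = Mul(Pow(Add(-5, Add(9, -5)), 2), 5) = Mul(Pow(Add(-5, 4), 2), 5) = Mul(Pow(-1, 2), 5) = Mul(1, 5) = 5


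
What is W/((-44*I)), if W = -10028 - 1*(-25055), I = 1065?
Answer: -5009/15620 ≈ -0.32068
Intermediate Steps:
W = 15027 (W = -10028 + 25055 = 15027)
W/((-44*I)) = 15027/((-44*1065)) = 15027/(-46860) = 15027*(-1/46860) = -5009/15620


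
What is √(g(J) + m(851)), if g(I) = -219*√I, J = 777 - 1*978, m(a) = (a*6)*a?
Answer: √(4345206 - 219*I*√201) ≈ 2084.5 - 0.745*I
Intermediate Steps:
m(a) = 6*a² (m(a) = (6*a)*a = 6*a²)
J = -201 (J = 777 - 978 = -201)
√(g(J) + m(851)) = √(-219*I*√201 + 6*851²) = √(-219*I*√201 + 6*724201) = √(-219*I*√201 + 4345206) = √(4345206 - 219*I*√201)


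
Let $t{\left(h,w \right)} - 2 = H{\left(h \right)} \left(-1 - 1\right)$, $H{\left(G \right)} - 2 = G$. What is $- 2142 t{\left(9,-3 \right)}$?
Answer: $42840$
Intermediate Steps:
$H{\left(G \right)} = 2 + G$
$t{\left(h,w \right)} = -2 - 2 h$ ($t{\left(h,w \right)} = 2 + \left(2 + h\right) \left(-1 - 1\right) = 2 + \left(2 + h\right) \left(-2\right) = 2 - \left(4 + 2 h\right) = -2 - 2 h$)
$- 2142 t{\left(9,-3 \right)} = - 2142 \left(-2 - 18\right) = \left(-2142\right) \left(-20\right) = 42840$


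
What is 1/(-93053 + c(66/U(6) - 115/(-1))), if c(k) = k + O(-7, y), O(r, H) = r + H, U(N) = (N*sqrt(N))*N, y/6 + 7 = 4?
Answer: -20080008/1866697783583 - 66*sqrt(6)/1866697783583 ≈ -1.0757e-5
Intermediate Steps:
y = -18 (y = -42 + 6*4 = -42 + 24 = -18)
U(N) = N**(5/2) (U(N) = N**(3/2)*N = N**(5/2))
O(r, H) = H + r
c(k) = -25 + k (c(k) = k + (-18 - 7) = k - 25 = -25 + k)
1/(-93053 + c(66/U(6) - 115/(-1))) = 1/(-93053 + (-25 + (66/(6**(5/2)) - 115/(-1)))) = 1/(-93053 + (-25 + (66/((36*sqrt(6))) - 115*(-1)))) = 1/(-93053 + (-25 + (66*(sqrt(6)/216) + 115))) = 1/(-93053 + (-25 + (11*sqrt(6)/36 + 115))) = 1/(-93053 + (-25 + (115 + 11*sqrt(6)/36))) = 1/(-93053 + (90 + 11*sqrt(6)/36)) = 1/(-92963 + 11*sqrt(6)/36)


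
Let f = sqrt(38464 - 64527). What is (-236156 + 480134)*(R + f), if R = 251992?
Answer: 61480504176 + 243978*I*sqrt(26063) ≈ 6.1481e+10 + 3.9388e+7*I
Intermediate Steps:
f = I*sqrt(26063) (f = sqrt(-26063) = I*sqrt(26063) ≈ 161.44*I)
(-236156 + 480134)*(R + f) = (-236156 + 480134)*(251992 + I*sqrt(26063)) = 243978*(251992 + I*sqrt(26063)) = 61480504176 + 243978*I*sqrt(26063)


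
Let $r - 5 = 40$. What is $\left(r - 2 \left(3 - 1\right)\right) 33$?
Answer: $1353$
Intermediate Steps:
$r = 45$ ($r = 5 + 40 = 45$)
$\left(r - 2 \left(3 - 1\right)\right) 33 = \left(45 - 2 \left(3 - 1\right)\right) 33 = \left(45 - 4\right) 33 = 41 \cdot 33 = 1353$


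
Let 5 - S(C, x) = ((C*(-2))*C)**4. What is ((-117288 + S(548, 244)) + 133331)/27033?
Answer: -43375370337930120085616/9011 ≈ -4.8136e+18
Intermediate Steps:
S(C, x) = 5 - 16*C**8 (S(C, x) = 5 - ((C*(-2))*C)**4 = 5 - ((-2*C)*C)**4 = 5 - (-2*C**2)**4 = 5 - 16*C**8)
((-117288 + S(548, 244)) + 133331)/27033 = ((-117288 + (5 - 16*548**8)) + 133331)/27033 = ((-117288 + (5 - 16*8132881938361897517056)) + 133331)*(1/27033) = ((-117288 + (5 - 130126111013790360272896)) + 133331)*(1/27033) = ((-117288 - 130126111013790360272891) + 133331)*(1/27033) = (-130126111013790360390179 + 133331)*(1/27033) = -130126111013790360256848*1/27033 = -43375370337930120085616/9011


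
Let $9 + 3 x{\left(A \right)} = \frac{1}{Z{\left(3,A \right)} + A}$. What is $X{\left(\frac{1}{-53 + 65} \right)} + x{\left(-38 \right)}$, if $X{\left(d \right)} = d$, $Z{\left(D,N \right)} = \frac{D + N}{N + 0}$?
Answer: $- \frac{16489}{5636} \approx -2.9257$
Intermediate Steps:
$Z{\left(D,N \right)} = \frac{D + N}{N}$
$x{\left(A \right)} = -3 + \frac{1}{3 \left(A + \frac{3 + A}{A}\right)}$ ($x{\left(A \right)} = -3 + \frac{1}{3 \left(\frac{3 + A}{A} + A\right)} = -3 + \frac{1}{3 \left(A + \frac{3 + A}{A}\right)}$)
$X{\left(\frac{1}{-53 + 65} \right)} + x{\left(-38 \right)} = \frac{1}{-53 + 65} + \frac{-9 - 3 \left(-38\right)^{2} - - \frac{304}{3}}{3 - 38 + \left(-38\right)^{2}} = \frac{1}{12} + \frac{-9 - 4332 + \frac{304}{3}}{3 - 38 + 1444} = \frac{1}{12} + \frac{-9 - 4332 + \frac{304}{3}}{1409} = \frac{1}{12} + \frac{1}{1409} \left(- \frac{12719}{3}\right) = \frac{1}{12} - \frac{12719}{4227} = - \frac{16489}{5636}$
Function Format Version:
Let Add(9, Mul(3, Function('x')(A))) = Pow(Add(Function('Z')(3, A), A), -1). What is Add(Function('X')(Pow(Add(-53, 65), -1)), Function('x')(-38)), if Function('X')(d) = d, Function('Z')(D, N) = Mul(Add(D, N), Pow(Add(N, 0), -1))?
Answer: Rational(-16489, 5636) ≈ -2.9257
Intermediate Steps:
Function('Z')(D, N) = Mul(Pow(N, -1), Add(D, N)) (Function('Z')(D, N) = Mul(Add(D, N), Pow(N, -1)) = Mul(Pow(N, -1), Add(D, N)))
Function('x')(A) = Add(-3, Mul(Rational(1, 3), Pow(Add(A, Mul(Pow(A, -1), Add(3, A))), -1))) (Function('x')(A) = Add(-3, Mul(Rational(1, 3), Pow(Add(Mul(Pow(A, -1), Add(3, A)), A), -1))) = Add(-3, Mul(Rational(1, 3), Pow(Add(A, Mul(Pow(A, -1), Add(3, A))), -1))))
Add(Function('X')(Pow(Add(-53, 65), -1)), Function('x')(-38)) = Add(Pow(Add(-53, 65), -1), Mul(Pow(Add(3, -38, Pow(-38, 2)), -1), Add(-9, Mul(-3, Pow(-38, 2)), Mul(Rational(-8, 3), -38)))) = Add(Pow(12, -1), Mul(Pow(Add(3, -38, 1444), -1), Add(-9, Mul(-3, 1444), Rational(304, 3)))) = Add(Rational(1, 12), Mul(Pow(1409, -1), Add(-9, -4332, Rational(304, 3)))) = Add(Rational(1, 12), Mul(Rational(1, 1409), Rational(-12719, 3))) = Add(Rational(1, 12), Rational(-12719, 4227)) = Rational(-16489, 5636)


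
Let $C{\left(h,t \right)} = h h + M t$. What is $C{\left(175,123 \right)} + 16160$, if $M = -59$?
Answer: $39528$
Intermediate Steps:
$C{\left(h,t \right)} = h^{2} - 59 t$ ($C{\left(h,t \right)} = h h - 59 t = h^{2} - 59 t$)
$C{\left(175,123 \right)} + 16160 = \left(175^{2} - 7257\right) + 16160 = \left(30625 - 7257\right) + 16160 = 23368 + 16160 = 39528$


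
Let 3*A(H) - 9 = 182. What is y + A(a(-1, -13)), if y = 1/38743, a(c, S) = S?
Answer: 7399916/116229 ≈ 63.667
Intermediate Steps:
A(H) = 191/3 (A(H) = 3 + (⅓)*182 = 3 + 182/3 = 191/3)
y = 1/38743 ≈ 2.5811e-5
y + A(a(-1, -13)) = 1/38743 + 191/3 = 7399916/116229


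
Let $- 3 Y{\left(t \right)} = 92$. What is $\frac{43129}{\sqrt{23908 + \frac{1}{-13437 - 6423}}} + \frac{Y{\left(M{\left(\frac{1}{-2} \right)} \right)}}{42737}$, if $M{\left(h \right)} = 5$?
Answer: $- \frac{92}{128211} + \frac{86258 \sqrt{2357445944235}}{474812879} \approx 278.93$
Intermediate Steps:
$Y{\left(t \right)} = - \frac{92}{3}$ ($Y{\left(t \right)} = \left(- \frac{1}{3}\right) 92 = - \frac{92}{3}$)
$\frac{43129}{\sqrt{23908 + \frac{1}{-13437 - 6423}}} + \frac{Y{\left(M{\left(\frac{1}{-2} \right)} \right)}}{42737} = \frac{43129}{\sqrt{23908 + \frac{1}{-13437 - 6423}}} - \frac{92}{3 \cdot 42737} = \frac{43129}{\sqrt{23908 + \frac{1}{-19860}}} - \frac{92}{128211} = \frac{43129}{\sqrt{23908 - \frac{1}{19860}}} - \frac{92}{128211} = \frac{43129}{\sqrt{\frac{474812879}{19860}}} - \frac{92}{128211} = \frac{43129}{\frac{1}{9930} \sqrt{2357445944235}} - \frac{92}{128211} = 43129 \frac{2 \sqrt{2357445944235}}{474812879} - \frac{92}{128211} = \frac{86258 \sqrt{2357445944235}}{474812879} - \frac{92}{128211} = - \frac{92}{128211} + \frac{86258 \sqrt{2357445944235}}{474812879}$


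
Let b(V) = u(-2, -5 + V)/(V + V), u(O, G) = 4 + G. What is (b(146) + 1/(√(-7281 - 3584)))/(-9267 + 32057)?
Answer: 29/1330936 - I*√10865/247613350 ≈ 2.1789e-5 - 4.2096e-7*I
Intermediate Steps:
b(V) = (-1 + V)/(2*V) (b(V) = (4 + (-5 + V))/(V + V) = (-1 + V)/((2*V)) = (1/(2*V))*(-1 + V) = (-1 + V)/(2*V))
(b(146) + 1/(√(-7281 - 3584)))/(-9267 + 32057) = ((½)*(-1 + 146)/146 + 1/(√(-7281 - 3584)))/(-9267 + 32057) = ((½)*(1/146)*145 + 1/(√(-10865)))/22790 = (145/292 + 1/(I*√10865))*(1/22790) = (145/292 - I*√10865/10865)*(1/22790) = 29/1330936 - I*√10865/247613350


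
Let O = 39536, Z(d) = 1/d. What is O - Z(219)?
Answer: 8658383/219 ≈ 39536.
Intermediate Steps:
O - Z(219) = 39536 - 1/219 = 8658383/219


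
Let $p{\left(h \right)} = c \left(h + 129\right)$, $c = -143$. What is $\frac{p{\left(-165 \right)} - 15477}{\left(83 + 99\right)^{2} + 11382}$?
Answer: $- \frac{939}{4046} \approx -0.23208$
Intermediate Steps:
$p{\left(h \right)} = -18447 - 143 h$ ($p{\left(h \right)} = - 143 \left(h + 129\right) = - 143 \left(129 + h\right) = -18447 - 143 h$)
$\frac{p{\left(-165 \right)} - 15477}{\left(83 + 99\right)^{2} + 11382} = \frac{\left(-18447 - -23595\right) - 15477}{\left(83 + 99\right)^{2} + 11382} = \frac{\left(-18447 + 23595\right) - 15477}{182^{2} + 11382} = \frac{5148 - 15477}{33124 + 11382} = - \frac{10329}{44506} = \left(-10329\right) \frac{1}{44506} = - \frac{939}{4046}$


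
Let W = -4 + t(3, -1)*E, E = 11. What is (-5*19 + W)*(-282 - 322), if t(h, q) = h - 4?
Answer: 66440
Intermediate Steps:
t(h, q) = -4 + h
W = -15 (W = -4 + (-4 + 3)*11 = -4 - 1*11 = -4 - 11 = -15)
(-5*19 + W)*(-282 - 322) = (-5*19 - 15)*(-282 - 322) = (-95 - 15)*(-604) = -110*(-604) = 66440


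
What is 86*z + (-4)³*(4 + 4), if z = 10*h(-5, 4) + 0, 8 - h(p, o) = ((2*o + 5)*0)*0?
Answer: 6368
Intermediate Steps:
h(p, o) = 8 (h(p, o) = 8 - (2*o + 5)*0*0 = 8 - (5 + 2*o)*0*0 = 8 - 0*0 = 8 - 1*0 = 8 + 0 = 8)
z = 80 (z = 10*8 + 0 = 80 + 0 = 80)
86*z + (-4)³*(4 + 4) = 86*80 + (-4)³*(4 + 4) = 6880 - 64*8 = 6880 - 512 = 6368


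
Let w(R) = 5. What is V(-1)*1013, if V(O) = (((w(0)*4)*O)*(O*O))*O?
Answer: 20260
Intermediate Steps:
V(O) = 20*O⁴ (V(O) = (((5*4)*O)*(O*O))*O = ((20*O)*O²)*O = (20*O³)*O = 20*O⁴)
V(-1)*1013 = (20*(-1)⁴)*1013 = (20*1)*1013 = 20*1013 = 20260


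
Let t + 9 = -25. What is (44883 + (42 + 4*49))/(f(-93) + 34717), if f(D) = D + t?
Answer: 45121/34590 ≈ 1.3045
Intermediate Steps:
t = -34 (t = -9 - 25 = -34)
f(D) = -34 + D (f(D) = D - 34 = -34 + D)
(44883 + (42 + 4*49))/(f(-93) + 34717) = (44883 + (42 + 4*49))/((-34 - 93) + 34717) = (44883 + (42 + 196))/(-127 + 34717) = (44883 + 238)/34590 = 45121*(1/34590) = 45121/34590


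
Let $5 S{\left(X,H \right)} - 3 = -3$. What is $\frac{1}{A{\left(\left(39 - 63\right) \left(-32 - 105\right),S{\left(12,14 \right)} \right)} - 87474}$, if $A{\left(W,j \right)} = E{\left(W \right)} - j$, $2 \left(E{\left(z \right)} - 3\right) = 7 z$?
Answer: $- \frac{1}{75963} \approx -1.3164 \cdot 10^{-5}$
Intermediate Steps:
$E{\left(z \right)} = 3 + \frac{7 z}{2}$
$S{\left(X,H \right)} = 0$ ($S{\left(X,H \right)} = \frac{3}{5} + \frac{1}{5} \left(-3\right) = \frac{3}{5} - \frac{3}{5} = 0$)
$A{\left(W,j \right)} = 3 - j + \frac{7 W}{2}$ ($A{\left(W,j \right)} = \left(3 + \frac{7 W}{2}\right) - j = 3 - j + \frac{7 W}{2}$)
$\frac{1}{A{\left(\left(39 - 63\right) \left(-32 - 105\right),S{\left(12,14 \right)} \right)} - 87474} = \frac{1}{\left(3 - 0 + \frac{7 \left(39 - 63\right) \left(-32 - 105\right)}{2}\right) - 87474} = \frac{1}{\left(3 + 0 + \frac{7 \left(39 - 63\right) \left(-137\right)}{2}\right) - 87474} = \frac{1}{\left(3 + 0 + \frac{7 \left(\left(-24\right) \left(-137\right)\right)}{2}\right) - 87474} = \frac{1}{\left(3 + 0 + \frac{7}{2} \cdot 3288\right) - 87474} = \frac{1}{\left(3 + 0 + 11508\right) - 87474} = \frac{1}{11511 - 87474} = \frac{1}{-75963} = - \frac{1}{75963}$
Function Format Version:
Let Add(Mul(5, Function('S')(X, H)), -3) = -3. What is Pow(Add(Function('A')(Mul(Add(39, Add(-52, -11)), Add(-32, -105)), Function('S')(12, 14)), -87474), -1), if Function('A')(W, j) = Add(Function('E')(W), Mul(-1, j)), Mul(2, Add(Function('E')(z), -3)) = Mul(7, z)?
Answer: Rational(-1, 75963) ≈ -1.3164e-5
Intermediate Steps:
Function('E')(z) = Add(3, Mul(Rational(7, 2), z)) (Function('E')(z) = Add(3, Mul(Rational(1, 2), Mul(7, z))) = Add(3, Mul(Rational(7, 2), z)))
Function('S')(X, H) = 0 (Function('S')(X, H) = Add(Rational(3, 5), Mul(Rational(1, 5), -3)) = Add(Rational(3, 5), Rational(-3, 5)) = 0)
Function('A')(W, j) = Add(3, Mul(-1, j), Mul(Rational(7, 2), W)) (Function('A')(W, j) = Add(Add(3, Mul(Rational(7, 2), W)), Mul(-1, j)) = Add(3, Mul(-1, j), Mul(Rational(7, 2), W)))
Pow(Add(Function('A')(Mul(Add(39, Add(-52, -11)), Add(-32, -105)), Function('S')(12, 14)), -87474), -1) = Pow(Add(Add(3, Mul(-1, 0), Mul(Rational(7, 2), Mul(Add(39, Add(-52, -11)), Add(-32, -105)))), -87474), -1) = Pow(Add(Add(3, 0, Mul(Rational(7, 2), Mul(Add(39, -63), -137))), -87474), -1) = Pow(Add(Add(3, 0, Mul(Rational(7, 2), Mul(-24, -137))), -87474), -1) = Pow(Add(Add(3, 0, Mul(Rational(7, 2), 3288)), -87474), -1) = Pow(Add(Add(3, 0, 11508), -87474), -1) = Pow(Add(11511, -87474), -1) = Pow(-75963, -1) = Rational(-1, 75963)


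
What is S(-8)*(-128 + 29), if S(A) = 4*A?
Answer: 3168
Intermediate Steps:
S(-8)*(-128 + 29) = (4*(-8))*(-128 + 29) = -32*(-99) = 3168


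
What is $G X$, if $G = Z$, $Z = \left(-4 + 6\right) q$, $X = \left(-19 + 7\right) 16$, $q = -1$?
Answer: $384$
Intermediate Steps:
$X = -192$ ($X = \left(-12\right) 16 = -192$)
$Z = -2$ ($Z = \left(-4 + 6\right) \left(-1\right) = 2 \left(-1\right) = -2$)
$G = -2$
$G X = \left(-2\right) \left(-192\right) = 384$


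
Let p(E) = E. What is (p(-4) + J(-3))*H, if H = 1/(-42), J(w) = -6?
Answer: 5/21 ≈ 0.23810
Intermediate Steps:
H = -1/42 ≈ -0.023810
(p(-4) + J(-3))*H = (-4 - 6)*(-1/42) = -10*(-1/42) = 5/21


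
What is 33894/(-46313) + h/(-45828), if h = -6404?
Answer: -314176445/530608041 ≈ -0.59211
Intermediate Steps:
33894/(-46313) + h/(-45828) = 33894/(-46313) - 6404/(-45828) = 33894*(-1/46313) - 6404*(-1/45828) = -33894/46313 + 1601/11457 = -314176445/530608041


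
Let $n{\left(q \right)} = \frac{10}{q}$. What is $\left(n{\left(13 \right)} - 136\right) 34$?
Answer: $- \frac{59772}{13} \approx -4597.8$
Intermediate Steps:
$\left(n{\left(13 \right)} - 136\right) 34 = \left(\frac{10}{13} - 136\right) 34 = \left(- \frac{1758}{13}\right) 34 = - \frac{59772}{13}$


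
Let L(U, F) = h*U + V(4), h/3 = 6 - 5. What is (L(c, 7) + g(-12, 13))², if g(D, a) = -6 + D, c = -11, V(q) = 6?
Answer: 2025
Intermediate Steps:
h = 3 (h = 3*(6 - 5) = 3*1 = 3)
L(U, F) = 6 + 3*U (L(U, F) = 3*U + 6 = 6 + 3*U)
(L(c, 7) + g(-12, 13))² = ((6 + 3*(-11)) + (-6 - 12))² = ((6 - 33) - 18)² = (-27 - 18)² = (-45)² = 2025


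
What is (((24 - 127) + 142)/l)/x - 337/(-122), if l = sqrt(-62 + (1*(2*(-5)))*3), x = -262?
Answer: 337/122 + 39*I*sqrt(23)/12052 ≈ 2.7623 + 0.015519*I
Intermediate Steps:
l = 2*I*sqrt(23) (l = sqrt(-62 + (1*(-10))*3) = sqrt(-62 - 10*3) = sqrt(-62 - 30) = sqrt(-92) = 2*I*sqrt(23) ≈ 9.5917*I)
(((24 - 127) + 142)/l)/x - 337/(-122) = (((24 - 127) + 142)/((2*I*sqrt(23))))/(-262) - 337/(-122) = ((-103 + 142)*(-I*sqrt(23)/46))*(-1/262) - 337*(-1/122) = (39*(-I*sqrt(23)/46))*(-1/262) + 337/122 = -39*I*sqrt(23)/46*(-1/262) + 337/122 = 39*I*sqrt(23)/12052 + 337/122 = 337/122 + 39*I*sqrt(23)/12052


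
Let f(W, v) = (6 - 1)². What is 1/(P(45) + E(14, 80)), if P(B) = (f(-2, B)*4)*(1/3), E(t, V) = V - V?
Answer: 3/100 ≈ 0.030000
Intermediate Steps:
E(t, V) = 0
f(W, v) = 25 (f(W, v) = 5² = 25)
P(B) = 100/3 (P(B) = (25*4)*(1/3) = 100*(1*(⅓)) = 100*(⅓) = 100/3)
1/(P(45) + E(14, 80)) = 1/(100/3 + 0) = 1/(100/3) = 3/100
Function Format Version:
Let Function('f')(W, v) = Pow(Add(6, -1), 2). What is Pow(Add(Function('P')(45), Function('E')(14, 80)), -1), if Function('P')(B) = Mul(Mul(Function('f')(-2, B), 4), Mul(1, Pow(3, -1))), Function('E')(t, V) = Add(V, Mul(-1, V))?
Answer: Rational(3, 100) ≈ 0.030000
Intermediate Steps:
Function('E')(t, V) = 0
Function('f')(W, v) = 25 (Function('f')(W, v) = Pow(5, 2) = 25)
Function('P')(B) = Rational(100, 3) (Function('P')(B) = Mul(Mul(25, 4), Mul(1, Pow(3, -1))) = Mul(100, Mul(1, Rational(1, 3))) = Mul(100, Rational(1, 3)) = Rational(100, 3))
Pow(Add(Function('P')(45), Function('E')(14, 80)), -1) = Pow(Add(Rational(100, 3), 0), -1) = Pow(Rational(100, 3), -1) = Rational(3, 100)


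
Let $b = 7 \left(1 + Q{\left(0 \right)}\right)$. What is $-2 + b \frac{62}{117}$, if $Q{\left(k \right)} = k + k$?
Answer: $\frac{200}{117} \approx 1.7094$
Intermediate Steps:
$Q{\left(k \right)} = 2 k$
$b = 7$ ($b = 7 \left(1 + 2 \cdot 0\right) = 7 \left(1 + 0\right) = 7 \cdot 1 = 7$)
$-2 + b \frac{62}{117} = -2 + 7 \cdot \frac{62}{117} = -2 + \frac{434}{117} = \frac{200}{117}$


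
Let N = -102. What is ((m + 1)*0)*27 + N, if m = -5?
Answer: -102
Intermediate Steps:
((m + 1)*0)*27 + N = ((-5 + 1)*0)*27 - 102 = -4*0*27 - 102 = 0*27 - 102 = 0 - 102 = -102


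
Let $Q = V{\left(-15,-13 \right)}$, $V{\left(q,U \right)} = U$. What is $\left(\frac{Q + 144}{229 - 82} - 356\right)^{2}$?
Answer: $\frac{2724944401}{21609} \approx 1.261 \cdot 10^{5}$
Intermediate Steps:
$Q = -13$
$\left(\frac{Q + 144}{229 - 82} - 356\right)^{2} = \left(\frac{-13 + 144}{229 - 82} - 356\right)^{2} = \left(\frac{131}{147} - 356\right)^{2} = \left(- \frac{52201}{147}\right)^{2} = \frac{2724944401}{21609}$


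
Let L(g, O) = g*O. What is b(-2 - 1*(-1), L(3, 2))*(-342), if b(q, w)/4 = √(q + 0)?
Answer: -1368*I ≈ -1368.0*I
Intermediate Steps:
L(g, O) = O*g
b(q, w) = 4*√q (b(q, w) = 4*√(q + 0) = 4*√q)
b(-2 - 1*(-1), L(3, 2))*(-342) = (4*√(-2 - 1*(-1)))*(-342) = (4*√(-2 + 1))*(-342) = (4*√(-1))*(-342) = (4*I)*(-342) = -1368*I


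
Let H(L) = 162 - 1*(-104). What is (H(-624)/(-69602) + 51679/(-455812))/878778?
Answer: -1859103875/13939803566770536 ≈ -1.3337e-7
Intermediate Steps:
H(L) = 266 (H(L) = 162 + 104 = 266)
(H(-624)/(-69602) + 51679/(-455812))/878778 = (266/(-69602) + 51679/(-455812))/878778 = (266*(-1/69602) + 51679*(-1/455812))*(1/878778) = (-133/34801 - 51679/455812)*(1/878778) = -1859103875/15862713412*1/878778 = -1859103875/13939803566770536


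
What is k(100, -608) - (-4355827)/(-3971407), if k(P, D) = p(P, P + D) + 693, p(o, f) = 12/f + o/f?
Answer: 348863112052/504368689 ≈ 691.68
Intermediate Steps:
k(P, D) = 693 + (12 + P)/(D + P) (k(P, D) = (12 + P)/(P + D) + 693 = (12 + P)/(D + P) + 693 = 693 + (12 + P)/(D + P))
k(100, -608) - (-4355827)/(-3971407) = (12 + 693*(-608) + 694*100)/(-608 + 100) - (-4355827)/(-3971407) = (12 - 421344 + 69400)/(-508) - (-4355827)*(-1)/3971407 = -1/508*(-351932) - 1*4355827/3971407 = 87983/127 - 4355827/3971407 = 348863112052/504368689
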